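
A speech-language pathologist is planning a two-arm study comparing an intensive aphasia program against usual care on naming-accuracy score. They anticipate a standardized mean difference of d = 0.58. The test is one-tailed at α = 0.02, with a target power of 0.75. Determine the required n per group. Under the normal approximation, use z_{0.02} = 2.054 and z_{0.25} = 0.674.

For two independent groups with equal n: n = 2·((z_{α} + z_β) / d)².
z_{α} + z_β = 2.054 + 0.674 = 2.728.
n = 2 × (2.728 / 0.58)² = 2 × 4.703² = 2 × 22.12 = 44.2.
Round up to the next whole participant.

n = 45 per group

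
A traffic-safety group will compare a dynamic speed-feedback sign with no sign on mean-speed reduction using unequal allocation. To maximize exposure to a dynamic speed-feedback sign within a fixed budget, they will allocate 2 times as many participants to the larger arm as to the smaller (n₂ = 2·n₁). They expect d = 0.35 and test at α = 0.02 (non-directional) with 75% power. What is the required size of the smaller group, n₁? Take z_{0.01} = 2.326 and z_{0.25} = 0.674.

n₁ = 111

With allocation ratio k = n₂/n₁ = 2, Var(x̄₁−x̄₂) = σ²(1/n₁ + 1/(k·n₁)) = σ²·(k+1)/(k·n₁).
So n₁ = (1 + 1/k)·((z_{α/2} + z_β)/d)² = 1.500 × (3.000/0.35)².
n₁ = 1.500 × 73.47 = 110.2.
Round up: n₁ = 111, giving n₂ = 2 × 111 = 222.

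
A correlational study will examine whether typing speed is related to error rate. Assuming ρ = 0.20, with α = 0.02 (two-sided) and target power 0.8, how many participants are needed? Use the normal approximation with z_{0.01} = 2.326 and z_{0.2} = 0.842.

Fisher's z: C = ½·ln((1+r)/(1−r)) = ½·ln(1.5000) = 0.2027.
n = ((z_{α/2} + z_β)/C)² + 3.
(2.326 + 0.842) / 0.2027 = 3.168 / 0.2027 = 15.629.
n = 15.629² + 3 = 244.27 + 3 = 247.3.
Round up.

n = 248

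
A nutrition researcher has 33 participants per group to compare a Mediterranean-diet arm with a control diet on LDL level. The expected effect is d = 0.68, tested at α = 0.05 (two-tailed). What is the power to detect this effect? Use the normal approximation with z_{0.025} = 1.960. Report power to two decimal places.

For two equal groups, power = Φ(d·√(n/2) − z_{α/2}).
d·√(n/2) = 0.68 × √(33/2) = 0.68 × 4.062 = 2.762.
z_β = 2.762 − 1.960 = 0.802.
Power = Φ(0.802) = 0.789.

power ≈ 0.79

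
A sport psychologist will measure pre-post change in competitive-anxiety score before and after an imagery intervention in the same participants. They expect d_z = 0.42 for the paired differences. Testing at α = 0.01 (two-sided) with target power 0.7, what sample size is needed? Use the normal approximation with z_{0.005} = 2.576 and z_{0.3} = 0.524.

n = 55 pairs

For a paired (one-sample on differences) test: n = ((z_{α/2} + z_β) / d)².
z_{α/2} + z_β = 2.576 + 0.524 = 3.100.
n = (3.100 / 0.42)² = 7.381² = 54.48.
Round up.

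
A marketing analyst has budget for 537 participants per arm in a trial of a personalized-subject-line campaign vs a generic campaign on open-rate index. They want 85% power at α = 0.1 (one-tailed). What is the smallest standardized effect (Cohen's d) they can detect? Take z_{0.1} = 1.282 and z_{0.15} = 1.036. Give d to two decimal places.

d_min ≈ 0.14

For two independent groups of n = 537 each: d_min = (z_{α} + z_β)·√(2/n).
z-sum = 1.282 + 1.036 = 2.318.
d_min = 2.318 × √(2/537) = 2.318 × 0.0610 = 0.141.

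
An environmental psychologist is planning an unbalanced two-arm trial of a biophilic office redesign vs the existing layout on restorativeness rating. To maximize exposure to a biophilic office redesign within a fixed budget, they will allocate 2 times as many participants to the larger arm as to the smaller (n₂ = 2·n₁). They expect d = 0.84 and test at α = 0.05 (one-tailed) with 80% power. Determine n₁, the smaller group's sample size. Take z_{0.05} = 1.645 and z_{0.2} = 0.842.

With allocation ratio k = n₂/n₁ = 2, Var(x̄₁−x̄₂) = σ²(1/n₁ + 1/(k·n₁)) = σ²·(k+1)/(k·n₁).
So n₁ = (1 + 1/k)·((z_{α} + z_β)/d)² = 1.500 × (2.487/0.84)².
n₁ = 1.500 × 8.77 = 13.1.
Round up: n₁ = 14, giving n₂ = 2 × 14 = 28.

n₁ = 14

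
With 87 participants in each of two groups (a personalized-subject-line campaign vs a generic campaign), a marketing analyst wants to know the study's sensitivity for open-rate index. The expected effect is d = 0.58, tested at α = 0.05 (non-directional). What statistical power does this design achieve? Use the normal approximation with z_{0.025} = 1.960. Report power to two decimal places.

For two equal groups, power = Φ(d·√(n/2) − z_{α/2}).
d·√(n/2) = 0.58 × √(87/2) = 0.58 × 6.595 = 3.825.
z_β = 3.825 − 1.960 = 1.865.
Power = Φ(1.865) = 0.969.

power ≈ 0.97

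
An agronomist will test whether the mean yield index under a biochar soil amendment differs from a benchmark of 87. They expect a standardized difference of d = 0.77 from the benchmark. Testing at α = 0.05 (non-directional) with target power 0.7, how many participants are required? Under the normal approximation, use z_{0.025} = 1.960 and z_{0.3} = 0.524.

n = 11

For a one-sample test: n = ((z_{α/2} + z_β) / d)².
z_{α/2} + z_β = 1.960 + 0.524 = 2.484.
n = (2.484 / 0.77)² = 3.226² = 10.41.
Round up.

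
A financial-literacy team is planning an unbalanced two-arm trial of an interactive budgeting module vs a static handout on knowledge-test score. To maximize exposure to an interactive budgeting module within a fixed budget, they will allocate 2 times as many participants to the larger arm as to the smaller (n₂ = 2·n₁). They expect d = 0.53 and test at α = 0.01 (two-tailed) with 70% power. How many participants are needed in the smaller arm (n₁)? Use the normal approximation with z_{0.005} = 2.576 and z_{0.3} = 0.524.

With allocation ratio k = n₂/n₁ = 2, Var(x̄₁−x̄₂) = σ²(1/n₁ + 1/(k·n₁)) = σ²·(k+1)/(k·n₁).
So n₁ = (1 + 1/k)·((z_{α/2} + z_β)/d)² = 1.500 × (3.100/0.53)².
n₁ = 1.500 × 34.21 = 51.3.
Round up: n₁ = 52, giving n₂ = 2 × 52 = 104.

n₁ = 52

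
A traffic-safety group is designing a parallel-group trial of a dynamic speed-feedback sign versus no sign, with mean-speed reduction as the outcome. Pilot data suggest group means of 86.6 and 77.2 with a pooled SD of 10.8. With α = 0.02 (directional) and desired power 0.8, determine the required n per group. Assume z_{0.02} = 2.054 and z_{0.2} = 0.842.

n = 23 per group

Cohen's d = |M₁ − M₂| / SD_pooled = |86.6 − 77.2| / 10.8 = 9.4 / 10.8 = 0.870.
For two independent groups with equal n: n = 2·((z_{α} + z_β) / d)².
z_{α} + z_β = 2.054 + 0.842 = 2.896.
n = 2 × (2.896 / 0.870)² = 2 × 3.329² = 2 × 11.08 = 22.2.
Round up to the next whole participant.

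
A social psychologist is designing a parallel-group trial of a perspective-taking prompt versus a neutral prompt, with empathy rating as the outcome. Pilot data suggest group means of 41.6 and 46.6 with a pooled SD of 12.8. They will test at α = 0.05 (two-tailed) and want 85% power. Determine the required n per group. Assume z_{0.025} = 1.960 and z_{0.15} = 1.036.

n = 118 per group

Cohen's d = |M₁ − M₂| / SD_pooled = |41.6 − 46.6| / 12.8 = 5.0 / 12.8 = 0.391.
For two independent groups with equal n: n = 2·((z_{α/2} + z_β) / d)².
z_{α/2} + z_β = 1.960 + 1.036 = 2.996.
n = 2 × (2.996 / 0.391)² = 2 × 7.662² = 2 × 58.71 = 117.4.
Round up to the next whole participant.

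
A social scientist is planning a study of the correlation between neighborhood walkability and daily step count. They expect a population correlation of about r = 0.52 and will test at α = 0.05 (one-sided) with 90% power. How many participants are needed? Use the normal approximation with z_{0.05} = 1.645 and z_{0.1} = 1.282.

n = 29

Fisher's z: C = ½·ln((1+r)/(1−r)) = ½·ln(3.1667) = 0.5763.
n = ((z_{α} + z_β)/C)² + 3.
(1.645 + 1.282) / 0.5763 = 2.927 / 0.5763 = 5.079.
n = 5.079² + 3 = 25.80 + 3 = 28.8.
Round up.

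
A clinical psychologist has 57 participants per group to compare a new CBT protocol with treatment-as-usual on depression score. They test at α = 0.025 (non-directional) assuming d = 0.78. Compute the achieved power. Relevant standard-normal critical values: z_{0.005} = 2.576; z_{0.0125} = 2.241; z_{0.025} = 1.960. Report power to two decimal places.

power ≈ 0.97

For two equal groups, power = Φ(d·√(n/2) − z_{α/2}).
d·√(n/2) = 0.78 × √(57/2) = 0.78 × 5.339 = 4.164.
z_β = 4.164 − 2.241 = 1.923.
Power = Φ(1.923) = 0.973.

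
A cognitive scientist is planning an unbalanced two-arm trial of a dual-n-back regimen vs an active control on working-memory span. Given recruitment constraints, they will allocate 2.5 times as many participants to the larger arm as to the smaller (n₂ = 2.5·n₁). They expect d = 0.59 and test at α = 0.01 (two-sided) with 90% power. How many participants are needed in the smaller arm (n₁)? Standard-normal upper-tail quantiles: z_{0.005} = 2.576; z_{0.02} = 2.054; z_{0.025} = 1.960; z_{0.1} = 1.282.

With allocation ratio k = n₂/n₁ = 2.5, Var(x̄₁−x̄₂) = σ²(1/n₁ + 1/(k·n₁)) = σ²·(k+1)/(k·n₁).
So n₁ = (1 + 1/k)·((z_{α/2} + z_β)/d)² = 1.400 × (3.858/0.59)².
n₁ = 1.400 × 42.76 = 59.9.
Round up: n₁ = 60, giving n₂ = 2.5 × 60 = 150.

n₁ = 60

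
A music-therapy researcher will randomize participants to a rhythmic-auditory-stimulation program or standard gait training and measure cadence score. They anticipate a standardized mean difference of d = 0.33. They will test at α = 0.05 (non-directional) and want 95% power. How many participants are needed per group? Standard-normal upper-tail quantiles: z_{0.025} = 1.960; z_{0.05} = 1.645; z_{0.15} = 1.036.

n = 239 per group

For two independent groups with equal n: n = 2·((z_{α/2} + z_β) / d)².
z_{α/2} + z_β = 1.960 + 1.645 = 3.605.
n = 2 × (3.605 / 0.33)² = 2 × 10.924² = 2 × 119.34 = 238.7.
Round up to the next whole participant.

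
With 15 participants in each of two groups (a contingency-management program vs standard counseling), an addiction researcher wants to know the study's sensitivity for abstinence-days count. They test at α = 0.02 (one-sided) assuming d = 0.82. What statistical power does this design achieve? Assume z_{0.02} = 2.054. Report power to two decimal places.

For two equal groups, power = Φ(d·√(n/2) − z_{α}).
d·√(n/2) = 0.82 × √(15/2) = 0.82 × 2.739 = 2.246.
z_β = 2.246 − 2.054 = 0.192.
Power = Φ(0.192) = 0.576.

power ≈ 0.58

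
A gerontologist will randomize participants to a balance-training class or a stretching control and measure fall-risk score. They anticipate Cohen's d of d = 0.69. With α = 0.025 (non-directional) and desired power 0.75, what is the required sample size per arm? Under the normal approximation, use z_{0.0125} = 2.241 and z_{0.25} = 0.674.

For two independent groups with equal n: n = 2·((z_{α/2} + z_β) / d)².
z_{α/2} + z_β = 2.241 + 0.674 = 2.915.
n = 2 × (2.915 / 0.69)² = 2 × 4.225² = 2 × 17.85 = 35.7.
Round up to the next whole participant.

n = 36 per group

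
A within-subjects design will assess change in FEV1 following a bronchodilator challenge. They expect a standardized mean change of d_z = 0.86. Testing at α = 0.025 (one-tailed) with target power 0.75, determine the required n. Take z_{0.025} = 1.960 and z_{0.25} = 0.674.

For a paired (one-sample on differences) test: n = ((z_{α} + z_β) / d)².
z_{α} + z_β = 1.960 + 0.674 = 2.634.
n = (2.634 / 0.86)² = 3.063² = 9.38.
Round up.

n = 10 pairs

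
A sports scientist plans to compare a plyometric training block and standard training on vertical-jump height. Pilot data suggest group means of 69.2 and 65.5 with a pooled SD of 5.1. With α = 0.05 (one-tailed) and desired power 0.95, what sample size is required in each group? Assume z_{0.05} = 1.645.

Cohen's d = |M₁ − M₂| / SD_pooled = |69.2 − 65.5| / 5.1 = 3.7 / 5.1 = 0.725.
For two independent groups with equal n: n = 2·((z_{α} + z_β) / d)².
z_{α} + z_β = 1.645 + 1.645 = 3.290.
n = 2 × (3.290 / 0.725)² = 2 × 4.538² = 2 × 20.59 = 41.2.
Round up to the next whole participant.

n = 42 per group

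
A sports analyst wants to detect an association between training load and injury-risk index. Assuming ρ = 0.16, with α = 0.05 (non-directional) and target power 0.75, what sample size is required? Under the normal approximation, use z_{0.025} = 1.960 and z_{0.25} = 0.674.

n = 270

Fisher's z: C = ½·ln((1+r)/(1−r)) = ½·ln(1.3810) = 0.1614.
n = ((z_{α/2} + z_β)/C)² + 3.
(1.960 + 0.674) / 0.1614 = 2.634 / 0.1614 = 16.320.
n = 16.320² + 3 = 266.33 + 3 = 269.3.
Round up.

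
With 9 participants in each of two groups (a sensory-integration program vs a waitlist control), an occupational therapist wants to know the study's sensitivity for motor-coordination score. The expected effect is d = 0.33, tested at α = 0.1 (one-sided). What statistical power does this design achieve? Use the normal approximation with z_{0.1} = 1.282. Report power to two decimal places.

For two equal groups, power = Φ(d·√(n/2) − z_{α}).
d·√(n/2) = 0.33 × √(9/2) = 0.33 × 2.121 = 0.700.
z_β = 0.700 − 1.282 = -0.582.
Power = Φ(-0.582) = 0.280.

power ≈ 0.28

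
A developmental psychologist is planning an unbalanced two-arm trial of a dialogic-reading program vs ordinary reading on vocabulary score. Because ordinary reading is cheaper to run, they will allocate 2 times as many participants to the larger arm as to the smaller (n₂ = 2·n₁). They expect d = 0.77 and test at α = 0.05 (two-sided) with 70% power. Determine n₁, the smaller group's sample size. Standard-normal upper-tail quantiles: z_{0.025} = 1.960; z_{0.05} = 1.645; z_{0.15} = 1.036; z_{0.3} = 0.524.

n₁ = 16

With allocation ratio k = n₂/n₁ = 2, Var(x̄₁−x̄₂) = σ²(1/n₁ + 1/(k·n₁)) = σ²·(k+1)/(k·n₁).
So n₁ = (1 + 1/k)·((z_{α/2} + z_β)/d)² = 1.500 × (2.484/0.77)².
n₁ = 1.500 × 10.41 = 15.6.
Round up: n₁ = 16, giving n₂ = 2 × 16 = 32.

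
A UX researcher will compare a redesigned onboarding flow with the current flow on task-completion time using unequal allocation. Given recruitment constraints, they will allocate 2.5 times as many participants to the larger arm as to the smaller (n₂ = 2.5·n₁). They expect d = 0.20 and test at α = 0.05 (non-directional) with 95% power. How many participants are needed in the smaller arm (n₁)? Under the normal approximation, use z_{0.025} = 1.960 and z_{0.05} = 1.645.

n₁ = 455

With allocation ratio k = n₂/n₁ = 2.5, Var(x̄₁−x̄₂) = σ²(1/n₁ + 1/(k·n₁)) = σ²·(k+1)/(k·n₁).
So n₁ = (1 + 1/k)·((z_{α/2} + z_β)/d)² = 1.400 × (3.605/0.20)².
n₁ = 1.400 × 324.90 = 454.9.
Round up: n₁ = 455, giving n₂ = ⌈2.5 × 455⌉ = ⌈1137.5⌉ = 1138.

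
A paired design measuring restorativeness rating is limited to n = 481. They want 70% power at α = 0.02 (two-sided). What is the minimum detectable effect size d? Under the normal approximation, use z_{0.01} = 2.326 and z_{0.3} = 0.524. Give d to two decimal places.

d_min ≈ 0.13

For a single sample (or paired design) of n = 481: d_min = (z_{α/2} + z_β)/√n.
z-sum = 2.326 + 0.524 = 2.850.
d_min = 2.850 / √481 = 2.850 / 21.932 = 0.130.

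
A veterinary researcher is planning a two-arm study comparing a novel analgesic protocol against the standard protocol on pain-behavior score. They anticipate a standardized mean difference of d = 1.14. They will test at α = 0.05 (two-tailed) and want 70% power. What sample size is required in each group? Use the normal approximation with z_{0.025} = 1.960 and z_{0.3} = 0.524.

n = 10 per group

For two independent groups with equal n: n = 2·((z_{α/2} + z_β) / d)².
z_{α/2} + z_β = 1.960 + 0.524 = 2.484.
n = 2 × (2.484 / 1.14)² = 2 × 2.179² = 2 × 4.75 = 9.5.
Round up to the next whole participant.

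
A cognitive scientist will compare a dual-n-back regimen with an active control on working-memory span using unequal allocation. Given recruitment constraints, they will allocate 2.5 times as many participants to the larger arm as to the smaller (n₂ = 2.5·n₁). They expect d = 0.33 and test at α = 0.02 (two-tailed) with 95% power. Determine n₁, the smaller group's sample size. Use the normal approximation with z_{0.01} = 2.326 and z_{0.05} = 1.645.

n₁ = 203

With allocation ratio k = n₂/n₁ = 2.5, Var(x̄₁−x̄₂) = σ²(1/n₁ + 1/(k·n₁)) = σ²·(k+1)/(k·n₁).
So n₁ = (1 + 1/k)·((z_{α/2} + z_β)/d)² = 1.400 × (3.971/0.33)².
n₁ = 1.400 × 144.80 = 202.7.
Round up: n₁ = 203, giving n₂ = ⌈2.5 × 203⌉ = ⌈507.5⌉ = 508.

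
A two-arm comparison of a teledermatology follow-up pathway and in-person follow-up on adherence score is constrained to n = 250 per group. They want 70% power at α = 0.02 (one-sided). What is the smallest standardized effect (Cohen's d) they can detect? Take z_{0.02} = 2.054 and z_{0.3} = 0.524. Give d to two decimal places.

For two independent groups of n = 250 each: d_min = (z_{α} + z_β)·√(2/n).
z-sum = 2.054 + 0.524 = 2.578.
d_min = 2.578 × √(2/250) = 2.578 × 0.0894 = 0.231.

d_min ≈ 0.23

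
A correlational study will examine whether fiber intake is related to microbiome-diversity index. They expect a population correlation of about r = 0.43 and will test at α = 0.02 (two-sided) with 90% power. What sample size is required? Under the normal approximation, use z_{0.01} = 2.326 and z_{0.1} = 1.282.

Fisher's z: C = ½·ln((1+r)/(1−r)) = ½·ln(2.5088) = 0.4599.
n = ((z_{α/2} + z_β)/C)² + 3.
(2.326 + 1.282) / 0.4599 = 3.608 / 0.4599 = 7.845.
n = 7.845² + 3 = 61.55 + 3 = 64.5.
Round up.

n = 65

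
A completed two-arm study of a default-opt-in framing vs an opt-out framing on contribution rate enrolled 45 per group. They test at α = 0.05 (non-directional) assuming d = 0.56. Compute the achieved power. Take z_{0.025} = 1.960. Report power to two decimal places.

power ≈ 0.76

For two equal groups, power = Φ(d·√(n/2) − z_{α/2}).
d·√(n/2) = 0.56 × √(45/2) = 0.56 × 4.743 = 2.656.
z_β = 2.656 − 1.960 = 0.696.
Power = Φ(0.696) = 0.757.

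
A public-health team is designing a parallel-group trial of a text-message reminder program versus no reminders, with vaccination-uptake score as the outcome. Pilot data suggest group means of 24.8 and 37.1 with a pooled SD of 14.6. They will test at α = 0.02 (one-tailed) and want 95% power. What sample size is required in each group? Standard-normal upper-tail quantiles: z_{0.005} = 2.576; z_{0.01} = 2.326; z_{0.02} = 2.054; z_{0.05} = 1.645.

Cohen's d = |M₁ − M₂| / SD_pooled = |24.8 − 37.1| / 14.6 = 12.3 / 14.6 = 0.842.
For two independent groups with equal n: n = 2·((z_{α} + z_β) / d)².
z_{α} + z_β = 2.054 + 1.645 = 3.699.
n = 2 × (3.699 / 0.842)² = 2 × 4.393² = 2 × 19.30 = 38.6.
Round up to the next whole participant.

n = 39 per group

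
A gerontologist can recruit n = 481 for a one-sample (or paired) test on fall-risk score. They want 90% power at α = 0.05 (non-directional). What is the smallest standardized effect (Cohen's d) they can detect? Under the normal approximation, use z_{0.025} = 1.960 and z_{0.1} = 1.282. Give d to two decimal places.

For a single sample (or paired design) of n = 481: d_min = (z_{α/2} + z_β)/√n.
z-sum = 1.960 + 1.282 = 3.242.
d_min = 3.242 / √481 = 3.242 / 21.932 = 0.148.

d_min ≈ 0.15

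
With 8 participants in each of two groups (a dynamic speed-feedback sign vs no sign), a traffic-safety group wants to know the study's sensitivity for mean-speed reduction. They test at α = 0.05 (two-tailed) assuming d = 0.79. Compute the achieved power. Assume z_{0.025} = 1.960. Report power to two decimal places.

power ≈ 0.35

For two equal groups, power = Φ(d·√(n/2) − z_{α/2}).
d·√(n/2) = 0.79 × √(8/2) = 0.79 × 2.000 = 1.580.
z_β = 1.580 − 1.960 = -0.380.
Power = Φ(-0.380) = 0.352.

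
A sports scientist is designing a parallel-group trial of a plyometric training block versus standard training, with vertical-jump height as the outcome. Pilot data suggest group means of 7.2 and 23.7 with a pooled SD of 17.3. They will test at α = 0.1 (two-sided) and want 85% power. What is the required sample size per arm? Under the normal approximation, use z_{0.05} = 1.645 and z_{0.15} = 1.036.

Cohen's d = |M₁ − M₂| / SD_pooled = |7.2 − 23.7| / 17.3 = 16.5 / 17.3 = 0.954.
For two independent groups with equal n: n = 2·((z_{α/2} + z_β) / d)².
z_{α/2} + z_β = 1.645 + 1.036 = 2.681.
n = 2 × (2.681 / 0.954)² = 2 × 2.810² = 2 × 7.90 = 15.8.
Round up to the next whole participant.

n = 16 per group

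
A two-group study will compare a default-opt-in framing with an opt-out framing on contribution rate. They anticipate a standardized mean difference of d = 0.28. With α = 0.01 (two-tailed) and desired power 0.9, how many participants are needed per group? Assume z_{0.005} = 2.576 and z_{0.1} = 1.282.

For two independent groups with equal n: n = 2·((z_{α/2} + z_β) / d)².
z_{α/2} + z_β = 2.576 + 1.282 = 3.858.
n = 2 × (3.858 / 0.28)² = 2 × 13.779² = 2 × 189.85 = 379.7.
Round up to the next whole participant.

n = 380 per group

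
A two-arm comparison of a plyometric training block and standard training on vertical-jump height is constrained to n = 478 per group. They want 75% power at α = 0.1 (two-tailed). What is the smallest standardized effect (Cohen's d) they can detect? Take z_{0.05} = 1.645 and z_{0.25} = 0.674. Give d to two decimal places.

For two independent groups of n = 478 each: d_min = (z_{α/2} + z_β)·√(2/n).
z-sum = 1.645 + 0.674 = 2.319.
d_min = 2.319 × √(2/478) = 2.319 × 0.0647 = 0.150.

d_min ≈ 0.15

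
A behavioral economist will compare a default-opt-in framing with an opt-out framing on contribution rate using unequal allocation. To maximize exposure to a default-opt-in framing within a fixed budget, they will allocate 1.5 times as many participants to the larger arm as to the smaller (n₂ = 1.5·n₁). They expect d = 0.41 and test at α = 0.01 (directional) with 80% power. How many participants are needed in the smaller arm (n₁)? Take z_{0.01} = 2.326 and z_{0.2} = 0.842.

With allocation ratio k = n₂/n₁ = 1.5, Var(x̄₁−x̄₂) = σ²(1/n₁ + 1/(k·n₁)) = σ²·(k+1)/(k·n₁).
So n₁ = (1 + 1/k)·((z_{α} + z_β)/d)² = 1.667 × (3.168/0.41)².
n₁ = 1.667 × 59.70 = 99.5.
Round up: n₁ = 100, giving n₂ = 1.5 × 100 = 150.

n₁ = 100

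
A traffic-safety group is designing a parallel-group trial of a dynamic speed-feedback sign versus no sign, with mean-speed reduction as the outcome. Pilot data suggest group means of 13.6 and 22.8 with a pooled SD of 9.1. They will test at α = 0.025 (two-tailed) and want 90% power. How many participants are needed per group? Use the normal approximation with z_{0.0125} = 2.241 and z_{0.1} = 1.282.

n = 25 per group

Cohen's d = |M₁ − M₂| / SD_pooled = |13.6 − 22.8| / 9.1 = 9.2 / 9.1 = 1.011.
For two independent groups with equal n: n = 2·((z_{α/2} + z_β) / d)².
z_{α/2} + z_β = 2.241 + 1.282 = 3.523.
n = 2 × (3.523 / 1.011)² = 2 × 3.485² = 2 × 12.14 = 24.3.
Round up to the next whole participant.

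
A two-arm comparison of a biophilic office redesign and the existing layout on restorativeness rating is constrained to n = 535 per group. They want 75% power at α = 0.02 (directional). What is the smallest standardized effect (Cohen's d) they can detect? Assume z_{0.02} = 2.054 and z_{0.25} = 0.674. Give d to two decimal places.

d_min ≈ 0.17

For two independent groups of n = 535 each: d_min = (z_{α} + z_β)·√(2/n).
z-sum = 2.054 + 0.674 = 2.728.
d_min = 2.728 × √(2/535) = 2.728 × 0.0611 = 0.167.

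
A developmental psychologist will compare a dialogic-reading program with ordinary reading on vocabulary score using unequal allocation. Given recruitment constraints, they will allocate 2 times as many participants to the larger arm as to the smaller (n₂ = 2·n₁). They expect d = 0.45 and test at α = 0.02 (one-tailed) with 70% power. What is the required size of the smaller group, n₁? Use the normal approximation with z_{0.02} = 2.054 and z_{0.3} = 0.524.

n₁ = 50

With allocation ratio k = n₂/n₁ = 2, Var(x̄₁−x̄₂) = σ²(1/n₁ + 1/(k·n₁)) = σ²·(k+1)/(k·n₁).
So n₁ = (1 + 1/k)·((z_{α} + z_β)/d)² = 1.500 × (2.578/0.45)².
n₁ = 1.500 × 32.82 = 49.2.
Round up: n₁ = 50, giving n₂ = 2 × 50 = 100.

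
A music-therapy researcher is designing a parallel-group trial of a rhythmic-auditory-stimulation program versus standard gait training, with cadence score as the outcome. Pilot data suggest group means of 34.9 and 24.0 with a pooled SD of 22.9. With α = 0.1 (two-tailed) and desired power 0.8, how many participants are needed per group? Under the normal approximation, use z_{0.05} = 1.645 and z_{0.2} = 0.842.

Cohen's d = |M₁ − M₂| / SD_pooled = |34.9 − 24.0| / 22.9 = 10.9 / 22.9 = 0.476.
For two independent groups with equal n: n = 2·((z_{α/2} + z_β) / d)².
z_{α/2} + z_β = 1.645 + 0.842 = 2.487.
n = 2 × (2.487 / 0.476)² = 2 × 5.225² = 2 × 27.30 = 54.6.
Round up to the next whole participant.

n = 55 per group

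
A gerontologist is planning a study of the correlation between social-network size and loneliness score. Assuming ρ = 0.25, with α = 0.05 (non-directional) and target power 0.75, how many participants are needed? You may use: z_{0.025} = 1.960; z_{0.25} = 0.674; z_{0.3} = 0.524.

n = 110

Fisher's z: C = ½·ln((1+r)/(1−r)) = ½·ln(1.6667) = 0.2554.
n = ((z_{α/2} + z_β)/C)² + 3.
(1.960 + 0.674) / 0.2554 = 2.634 / 0.2554 = 10.313.
n = 10.313² + 3 = 106.36 + 3 = 109.4.
Round up.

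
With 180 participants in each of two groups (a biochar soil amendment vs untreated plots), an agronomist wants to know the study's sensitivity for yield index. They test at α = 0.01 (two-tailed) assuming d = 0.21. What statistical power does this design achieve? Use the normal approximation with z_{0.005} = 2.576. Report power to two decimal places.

power ≈ 0.28

For two equal groups, power = Φ(d·√(n/2) − z_{α/2}).
d·√(n/2) = 0.21 × √(180/2) = 0.21 × 9.487 = 1.992.
z_β = 1.992 − 2.576 = -0.584.
Power = Φ(-0.584) = 0.280.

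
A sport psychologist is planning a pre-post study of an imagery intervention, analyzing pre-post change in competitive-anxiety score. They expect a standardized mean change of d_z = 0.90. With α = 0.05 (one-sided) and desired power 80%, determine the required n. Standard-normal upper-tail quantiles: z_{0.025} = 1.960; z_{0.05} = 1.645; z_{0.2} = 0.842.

For a paired (one-sample on differences) test: n = ((z_{α} + z_β) / d)².
z_{α} + z_β = 1.645 + 0.842 = 2.487.
n = (2.487 / 0.90)² = 2.763² = 7.64.
Round up.

n = 8 pairs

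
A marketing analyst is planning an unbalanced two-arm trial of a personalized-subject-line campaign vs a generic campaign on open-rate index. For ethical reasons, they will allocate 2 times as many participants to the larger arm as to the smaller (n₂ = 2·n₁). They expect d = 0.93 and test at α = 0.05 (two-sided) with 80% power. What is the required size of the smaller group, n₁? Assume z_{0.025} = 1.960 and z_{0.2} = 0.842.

With allocation ratio k = n₂/n₁ = 2, Var(x̄₁−x̄₂) = σ²(1/n₁ + 1/(k·n₁)) = σ²·(k+1)/(k·n₁).
So n₁ = (1 + 1/k)·((z_{α/2} + z_β)/d)² = 1.500 × (2.802/0.93)².
n₁ = 1.500 × 9.08 = 13.6.
Round up: n₁ = 14, giving n₂ = 2 × 14 = 28.

n₁ = 14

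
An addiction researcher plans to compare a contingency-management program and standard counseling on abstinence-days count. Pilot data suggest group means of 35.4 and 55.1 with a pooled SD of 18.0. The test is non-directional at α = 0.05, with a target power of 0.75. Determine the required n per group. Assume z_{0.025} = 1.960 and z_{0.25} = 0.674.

Cohen's d = |M₁ − M₂| / SD_pooled = |35.4 − 55.1| / 18.0 = 19.7 / 18.0 = 1.094.
For two independent groups with equal n: n = 2·((z_{α/2} + z_β) / d)².
z_{α/2} + z_β = 1.960 + 0.674 = 2.634.
n = 2 × (2.634 / 1.094)² = 2 × 2.408² = 2 × 5.80 = 11.6.
Round up to the next whole participant.

n = 12 per group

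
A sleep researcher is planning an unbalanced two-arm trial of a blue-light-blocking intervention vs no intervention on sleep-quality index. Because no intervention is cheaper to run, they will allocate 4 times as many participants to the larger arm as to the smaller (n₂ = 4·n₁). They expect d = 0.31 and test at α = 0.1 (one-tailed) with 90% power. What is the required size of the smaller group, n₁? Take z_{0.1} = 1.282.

With allocation ratio k = n₂/n₁ = 4, Var(x̄₁−x̄₂) = σ²(1/n₁ + 1/(k·n₁)) = σ²·(k+1)/(k·n₁).
So n₁ = (1 + 1/k)·((z_{α} + z_β)/d)² = 1.250 × (2.564/0.31)².
n₁ = 1.250 × 68.41 = 85.5.
Round up: n₁ = 86, giving n₂ = 4 × 86 = 344.

n₁ = 86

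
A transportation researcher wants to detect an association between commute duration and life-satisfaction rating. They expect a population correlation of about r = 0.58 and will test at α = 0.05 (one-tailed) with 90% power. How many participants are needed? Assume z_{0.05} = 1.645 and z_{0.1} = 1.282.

n = 23

Fisher's z: C = ½·ln((1+r)/(1−r)) = ½·ln(3.7619) = 0.6625.
n = ((z_{α} + z_β)/C)² + 3.
(1.645 + 1.282) / 0.6625 = 2.927 / 0.6625 = 4.418.
n = 4.418² + 3 = 19.52 + 3 = 22.5.
Round up.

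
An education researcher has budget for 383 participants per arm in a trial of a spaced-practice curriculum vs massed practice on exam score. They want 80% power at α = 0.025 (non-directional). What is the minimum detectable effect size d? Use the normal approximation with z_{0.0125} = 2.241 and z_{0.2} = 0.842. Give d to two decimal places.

d_min ≈ 0.22

For two independent groups of n = 383 each: d_min = (z_{α/2} + z_β)·√(2/n).
z-sum = 2.241 + 0.842 = 3.083.
d_min = 3.083 × √(2/383) = 3.083 × 0.0723 = 0.223.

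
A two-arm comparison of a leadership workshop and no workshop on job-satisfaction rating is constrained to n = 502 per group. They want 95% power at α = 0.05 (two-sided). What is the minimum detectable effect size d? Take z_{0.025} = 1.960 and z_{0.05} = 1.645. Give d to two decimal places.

For two independent groups of n = 502 each: d_min = (z_{α/2} + z_β)·√(2/n).
z-sum = 1.960 + 1.645 = 3.605.
d_min = 3.605 × √(2/502) = 3.605 × 0.0631 = 0.228.

d_min ≈ 0.23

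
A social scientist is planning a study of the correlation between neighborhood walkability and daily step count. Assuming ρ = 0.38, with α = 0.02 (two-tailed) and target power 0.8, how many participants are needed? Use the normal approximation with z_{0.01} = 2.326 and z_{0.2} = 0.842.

Fisher's z: C = ½·ln((1+r)/(1−r)) = ½·ln(2.2258) = 0.4001.
n = ((z_{α/2} + z_β)/C)² + 3.
(2.326 + 0.842) / 0.4001 = 3.168 / 0.4001 = 7.918.
n = 7.918² + 3 = 62.70 + 3 = 65.7.
Round up.

n = 66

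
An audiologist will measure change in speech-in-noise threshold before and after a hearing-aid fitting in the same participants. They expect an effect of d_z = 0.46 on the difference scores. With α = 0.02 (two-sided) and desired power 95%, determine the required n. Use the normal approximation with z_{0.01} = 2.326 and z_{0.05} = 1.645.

For a paired (one-sample on differences) test: n = ((z_{α/2} + z_β) / d)².
z_{α/2} + z_β = 2.326 + 1.645 = 3.971.
n = (3.971 / 0.46)² = 8.633² = 74.52.
Round up.

n = 75 pairs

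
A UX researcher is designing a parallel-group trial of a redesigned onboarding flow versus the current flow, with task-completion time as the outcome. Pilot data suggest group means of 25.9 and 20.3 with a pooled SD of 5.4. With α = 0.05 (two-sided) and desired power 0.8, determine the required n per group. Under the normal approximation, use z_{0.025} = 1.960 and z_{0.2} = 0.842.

n = 15 per group

Cohen's d = |M₁ − M₂| / SD_pooled = |25.9 − 20.3| / 5.4 = 5.6 / 5.4 = 1.037.
For two independent groups with equal n: n = 2·((z_{α/2} + z_β) / d)².
z_{α/2} + z_β = 1.960 + 0.842 = 2.802.
n = 2 × (2.802 / 1.037)² = 2 × 2.702² = 2 × 7.30 = 14.6.
Round up to the next whole participant.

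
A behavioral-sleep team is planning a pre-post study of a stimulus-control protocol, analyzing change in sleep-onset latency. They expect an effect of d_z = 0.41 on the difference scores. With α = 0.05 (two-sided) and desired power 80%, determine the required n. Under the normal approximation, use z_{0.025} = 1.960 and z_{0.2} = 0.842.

For a paired (one-sample on differences) test: n = ((z_{α/2} + z_β) / d)².
z_{α/2} + z_β = 1.960 + 0.842 = 2.802.
n = (2.802 / 0.41)² = 6.834² = 46.71.
Round up.

n = 47 pairs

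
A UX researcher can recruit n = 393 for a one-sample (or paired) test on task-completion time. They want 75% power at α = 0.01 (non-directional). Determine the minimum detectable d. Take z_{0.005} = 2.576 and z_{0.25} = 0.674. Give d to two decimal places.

For a single sample (or paired design) of n = 393: d_min = (z_{α/2} + z_β)/√n.
z-sum = 2.576 + 0.674 = 3.250.
d_min = 3.250 / √393 = 3.250 / 19.824 = 0.164.

d_min ≈ 0.16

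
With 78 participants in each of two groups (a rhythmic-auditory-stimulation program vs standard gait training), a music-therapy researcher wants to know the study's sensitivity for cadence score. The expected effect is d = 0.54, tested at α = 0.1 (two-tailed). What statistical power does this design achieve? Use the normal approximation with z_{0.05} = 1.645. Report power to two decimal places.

For two equal groups, power = Φ(d·√(n/2) − z_{α/2}).
d·√(n/2) = 0.54 × √(78/2) = 0.54 × 6.245 = 3.372.
z_β = 3.372 − 1.645 = 1.727.
Power = Φ(1.727) = 0.958.

power ≈ 0.96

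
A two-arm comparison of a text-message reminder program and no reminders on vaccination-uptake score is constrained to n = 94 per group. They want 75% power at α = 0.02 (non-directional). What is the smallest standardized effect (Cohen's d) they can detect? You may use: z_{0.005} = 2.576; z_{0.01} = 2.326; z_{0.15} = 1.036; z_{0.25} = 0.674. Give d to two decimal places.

For two independent groups of n = 94 each: d_min = (z_{α/2} + z_β)·√(2/n).
z-sum = 2.326 + 0.674 = 3.000.
d_min = 3.000 × √(2/94) = 3.000 × 0.1459 = 0.438.

d_min ≈ 0.44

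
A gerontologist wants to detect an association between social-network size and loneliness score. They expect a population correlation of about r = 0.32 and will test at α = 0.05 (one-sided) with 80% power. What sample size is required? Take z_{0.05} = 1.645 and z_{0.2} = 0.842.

Fisher's z: C = ½·ln((1+r)/(1−r)) = ½·ln(1.9412) = 0.3316.
n = ((z_{α} + z_β)/C)² + 3.
(1.645 + 0.842) / 0.3316 = 2.487 / 0.3316 = 7.500.
n = 7.500² + 3 = 56.25 + 3 = 59.2.
Round up.

n = 60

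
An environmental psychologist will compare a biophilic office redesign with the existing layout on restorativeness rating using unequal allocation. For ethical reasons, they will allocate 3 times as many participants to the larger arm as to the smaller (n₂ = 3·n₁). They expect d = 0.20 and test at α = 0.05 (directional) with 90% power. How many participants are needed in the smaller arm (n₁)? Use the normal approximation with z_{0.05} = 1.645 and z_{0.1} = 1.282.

n₁ = 286

With allocation ratio k = n₂/n₁ = 3, Var(x̄₁−x̄₂) = σ²(1/n₁ + 1/(k·n₁)) = σ²·(k+1)/(k·n₁).
So n₁ = (1 + 1/k)·((z_{α} + z_β)/d)² = 1.333 × (2.927/0.20)².
n₁ = 1.333 × 214.18 = 285.6.
Round up: n₁ = 286, giving n₂ = 3 × 286 = 858.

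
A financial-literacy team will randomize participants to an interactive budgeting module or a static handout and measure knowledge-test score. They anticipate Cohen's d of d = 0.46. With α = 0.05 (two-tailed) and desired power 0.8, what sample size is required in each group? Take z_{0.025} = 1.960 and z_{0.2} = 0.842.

For two independent groups with equal n: n = 2·((z_{α/2} + z_β) / d)².
z_{α/2} + z_β = 1.960 + 0.842 = 2.802.
n = 2 × (2.802 / 0.46)² = 2 × 6.091² = 2 × 37.10 = 74.2.
Round up to the next whole participant.

n = 75 per group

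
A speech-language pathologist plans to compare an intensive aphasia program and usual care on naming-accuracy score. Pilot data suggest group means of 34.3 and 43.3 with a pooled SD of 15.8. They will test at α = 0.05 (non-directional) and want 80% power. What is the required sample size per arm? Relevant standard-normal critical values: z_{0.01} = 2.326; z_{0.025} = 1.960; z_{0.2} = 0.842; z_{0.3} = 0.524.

Cohen's d = |M₁ − M₂| / SD_pooled = |34.3 − 43.3| / 15.8 = 9.0 / 15.8 = 0.570.
For two independent groups with equal n: n = 2·((z_{α/2} + z_β) / d)².
z_{α/2} + z_β = 1.960 + 0.842 = 2.802.
n = 2 × (2.802 / 0.570)² = 2 × 4.916² = 2 × 24.16 = 48.3.
Round up to the next whole participant.

n = 49 per group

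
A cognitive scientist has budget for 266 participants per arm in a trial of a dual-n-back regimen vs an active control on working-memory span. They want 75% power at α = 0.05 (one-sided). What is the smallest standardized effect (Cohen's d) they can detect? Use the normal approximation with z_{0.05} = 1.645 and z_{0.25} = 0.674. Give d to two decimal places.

For two independent groups of n = 266 each: d_min = (z_{α} + z_β)·√(2/n).
z-sum = 1.645 + 0.674 = 2.319.
d_min = 2.319 × √(2/266) = 2.319 × 0.0867 = 0.201.

d_min ≈ 0.20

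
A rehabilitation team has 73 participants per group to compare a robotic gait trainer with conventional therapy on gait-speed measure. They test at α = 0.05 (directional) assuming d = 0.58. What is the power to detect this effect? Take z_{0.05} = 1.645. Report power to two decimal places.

power ≈ 0.97

For two equal groups, power = Φ(d·√(n/2) − z_{α}).
d·√(n/2) = 0.58 × √(73/2) = 0.58 × 6.042 = 3.504.
z_β = 3.504 − 1.645 = 1.859.
Power = Φ(1.859) = 0.968.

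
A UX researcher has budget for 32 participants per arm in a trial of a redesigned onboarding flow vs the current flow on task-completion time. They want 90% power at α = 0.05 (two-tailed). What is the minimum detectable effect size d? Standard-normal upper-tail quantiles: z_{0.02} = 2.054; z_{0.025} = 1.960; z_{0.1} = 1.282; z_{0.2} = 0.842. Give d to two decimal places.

For two independent groups of n = 32 each: d_min = (z_{α/2} + z_β)·√(2/n).
z-sum = 1.960 + 1.282 = 3.242.
d_min = 3.242 × √(2/32) = 3.242 × 0.2500 = 0.810.

d_min ≈ 0.81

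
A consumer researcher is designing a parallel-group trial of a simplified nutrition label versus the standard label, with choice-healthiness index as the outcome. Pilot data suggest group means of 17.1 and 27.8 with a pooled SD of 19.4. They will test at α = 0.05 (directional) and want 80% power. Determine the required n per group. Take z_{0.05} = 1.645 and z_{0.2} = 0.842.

n = 41 per group

Cohen's d = |M₁ − M₂| / SD_pooled = |17.1 − 27.8| / 19.4 = 10.7 / 19.4 = 0.552.
For two independent groups with equal n: n = 2·((z_{α} + z_β) / d)².
z_{α} + z_β = 1.645 + 0.842 = 2.487.
n = 2 × (2.487 / 0.552)² = 2 × 4.505² = 2 × 20.30 = 40.6.
Round up to the next whole participant.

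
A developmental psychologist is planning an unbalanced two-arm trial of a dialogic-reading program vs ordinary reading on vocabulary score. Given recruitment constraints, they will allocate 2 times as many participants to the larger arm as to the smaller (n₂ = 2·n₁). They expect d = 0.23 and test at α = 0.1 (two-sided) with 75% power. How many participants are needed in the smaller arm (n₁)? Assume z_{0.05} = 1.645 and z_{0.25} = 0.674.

n₁ = 153

With allocation ratio k = n₂/n₁ = 2, Var(x̄₁−x̄₂) = σ²(1/n₁ + 1/(k·n₁)) = σ²·(k+1)/(k·n₁).
So n₁ = (1 + 1/k)·((z_{α/2} + z_β)/d)² = 1.500 × (2.319/0.23)².
n₁ = 1.500 × 101.66 = 152.5.
Round up: n₁ = 153, giving n₂ = 2 × 153 = 306.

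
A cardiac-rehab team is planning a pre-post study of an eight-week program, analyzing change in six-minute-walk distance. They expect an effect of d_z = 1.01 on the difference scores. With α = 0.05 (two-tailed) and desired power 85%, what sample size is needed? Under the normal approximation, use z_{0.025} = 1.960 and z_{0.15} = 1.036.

For a paired (one-sample on differences) test: n = ((z_{α/2} + z_β) / d)².
z_{α/2} + z_β = 1.960 + 1.036 = 2.996.
n = (2.996 / 1.01)² = 2.966² = 8.80.
Round up.

n = 9 pairs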